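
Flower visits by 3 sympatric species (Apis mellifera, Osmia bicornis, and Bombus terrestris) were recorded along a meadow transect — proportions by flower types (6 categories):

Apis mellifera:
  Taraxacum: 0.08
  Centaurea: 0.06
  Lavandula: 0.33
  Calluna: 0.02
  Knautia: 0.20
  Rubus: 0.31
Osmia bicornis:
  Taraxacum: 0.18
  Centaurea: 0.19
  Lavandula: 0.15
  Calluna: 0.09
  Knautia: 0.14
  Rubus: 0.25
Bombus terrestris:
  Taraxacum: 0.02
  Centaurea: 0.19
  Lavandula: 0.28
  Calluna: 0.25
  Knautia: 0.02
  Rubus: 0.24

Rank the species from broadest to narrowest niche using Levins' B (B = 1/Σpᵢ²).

Osmia bicornis > Bombus terrestris > Apis mellifera

Σp_mellᵢ² = 0.08² + 0.06² + 0.33² + 0.02² + 0.20² + 0.31² = 0.0064 + 0.0036 + 0.1089 + 0.0004 + 0.0400 + 0.0961 = 0.2554
B_mell = 1 / 0.2554 = 3.9154
Σp_bicoᵢ² = 0.18² + 0.19² + 0.15² + 0.09² + 0.14² + 0.25² = 0.0324 + 0.0361 + 0.0225 + 0.0081 + 0.0196 + 0.0625 = 0.1812
B_bico = 1 / 0.1812 = 5.5188
Σp_terrᵢ² = 0.02² + 0.19² + 0.28² + 0.25² + 0.02² + 0.24² = 0.0004 + 0.0361 + 0.0784 + 0.0625 + 0.0004 + 0.0576 = 0.2354
B_terr = 1 / 0.2354 = 4.2481
Ranking by B (broadest → narrowest): Osmia bicornis (5.52) > Bombus terrestris (4.25) > Apis mellifera (3.92)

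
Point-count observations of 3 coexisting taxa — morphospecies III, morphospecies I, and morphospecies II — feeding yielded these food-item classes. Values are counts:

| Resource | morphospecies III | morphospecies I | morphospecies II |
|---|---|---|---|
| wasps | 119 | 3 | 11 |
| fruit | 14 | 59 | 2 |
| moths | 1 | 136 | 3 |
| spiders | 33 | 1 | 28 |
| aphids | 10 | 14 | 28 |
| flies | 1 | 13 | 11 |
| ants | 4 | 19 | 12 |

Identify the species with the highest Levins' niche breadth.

morphospecies II

Proportions for morphospecies III (n=182): 119/182=0.6538, 14/182=0.0769, 1/182=0.0055, 33/182=0.1813, 10/182=0.0549, 1/182=0.0055, 4/182=0.0220
Proportions for morphospecies I (n=245): 3/245=0.0122, 59/245=0.2408, 136/245=0.5551, 1/245=0.0041, 14/245=0.0571, 13/245=0.0531, 19/245=0.0776
Proportions for morphospecies II (n=95): 11/95=0.1158, 2/95=0.0211, 3/95=0.0316, 28/95=0.2947, 28/95=0.2947, 11/95=0.1158, 12/95=0.1263
Σp_IIIᵢ² = 0.6538² + 0.0769² + 0.0055² + 0.1813² + 0.0549² + 0.0055² + 0.0220² = 0.427454 + 0.005914 + 0.000030 + 0.032870 + 0.003014 + 0.000030 + 0.000484 = 0.469796
B_III = 1 / 0.469796 = 2.1286
Σp_Iᵢ² = 0.0122² + 0.2408² + 0.5551² + 0.0041² + 0.0571² + 0.0531² + 0.0776² = 0.000149 + 0.057985 + 0.308136 + 0.000017 + 0.003260 + 0.002820 + 0.006022 = 0.378389
B_I = 1 / 0.378389 = 2.6428
Σp_IIᵢ² = 0.1158² + 0.0211² + 0.0316² + 0.2947² + 0.2947² + 0.1158² + 0.1263² = 0.013410 + 0.000445 + 0.000999 + 0.086848 + 0.086848 + 0.013410 + 0.015952 = 0.217912
B_II = 1 / 0.217912 = 4.5890
Highest B → broadest niche (most generalist): morphospecies II (B = 4.59).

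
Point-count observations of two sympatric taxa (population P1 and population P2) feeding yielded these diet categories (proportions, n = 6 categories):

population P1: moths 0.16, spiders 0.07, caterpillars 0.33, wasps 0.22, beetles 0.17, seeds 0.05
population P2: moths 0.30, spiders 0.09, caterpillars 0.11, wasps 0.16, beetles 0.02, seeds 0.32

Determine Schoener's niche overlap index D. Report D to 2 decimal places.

0.57

Σ|p₁ᵢ − p₂ᵢ| = 0.14 + 0.02 + 0.22 + 0.06 + 0.15 + 0.27 = 0.86
D = 1 − ½ × 0.86 = 1 − 0.430 = 0.5700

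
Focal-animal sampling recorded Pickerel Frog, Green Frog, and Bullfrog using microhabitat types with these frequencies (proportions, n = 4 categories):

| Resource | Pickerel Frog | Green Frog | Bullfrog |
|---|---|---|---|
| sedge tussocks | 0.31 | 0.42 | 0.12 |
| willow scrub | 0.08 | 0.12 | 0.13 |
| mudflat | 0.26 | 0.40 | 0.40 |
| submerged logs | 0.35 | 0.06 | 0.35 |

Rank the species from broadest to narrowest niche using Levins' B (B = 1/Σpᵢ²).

Pickerel Frog > Bullfrog > Green Frog

Σp_Pickᵢ² = 0.31² + 0.08² + 0.26² + 0.35² = 0.0961 + 0.0064 + 0.0676 + 0.1225 = 0.2926
B_Pick = 1 / 0.2926 = 3.4176
Σp_Greeᵢ² = 0.42² + 0.12² + 0.40² + 0.06² = 0.1764 + 0.0144 + 0.1600 + 0.0036 = 0.3544
B_Gree = 1 / 0.3544 = 2.8217
Σp_Bullᵢ² = 0.12² + 0.13² + 0.40² + 0.35² = 0.0144 + 0.0169 + 0.1600 + 0.1225 = 0.3138
B_Bull = 1 / 0.3138 = 3.1867
Ranking by B (broadest → narrowest): Pickerel Frog (3.42) > Bullfrog (3.19) > Green Frog (2.82)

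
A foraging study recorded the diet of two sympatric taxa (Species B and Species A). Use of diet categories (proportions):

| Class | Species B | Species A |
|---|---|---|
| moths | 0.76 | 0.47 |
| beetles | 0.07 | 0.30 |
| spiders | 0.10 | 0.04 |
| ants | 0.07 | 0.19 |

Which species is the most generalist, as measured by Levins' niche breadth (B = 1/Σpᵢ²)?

Species A

Σp_Bᵢ² = 0.76² + 0.07² + 0.10² + 0.07² = 0.5776 + 0.0049 + 0.0100 + 0.0049 = 0.5974
B_B = 1 / 0.5974 = 1.6739
Σp_Aᵢ² = 0.47² + 0.30² + 0.04² + 0.19² = 0.2209 + 0.0900 + 0.0016 + 0.0361 = 0.3486
B_A = 1 / 0.3486 = 2.8686
Highest B → broadest niche (most generalist): Species A (B = 2.87).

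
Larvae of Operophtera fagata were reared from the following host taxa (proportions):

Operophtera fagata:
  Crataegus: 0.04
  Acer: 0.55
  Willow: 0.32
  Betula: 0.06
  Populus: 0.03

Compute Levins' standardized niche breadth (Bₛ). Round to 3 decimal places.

0.358

Σpᵢ² = 0.04² + 0.55² + 0.32² + 0.06² + 0.03² = 0.0016 + 0.3025 + 0.1024 + 0.0036 + 0.0009 = 0.4110
B = 1 / 0.4110 = 2.43309
Bₛ = (B − 1)/(n − 1) = (2.43309 − 1)/(5 − 1) = 1.43309/4 = 0.35827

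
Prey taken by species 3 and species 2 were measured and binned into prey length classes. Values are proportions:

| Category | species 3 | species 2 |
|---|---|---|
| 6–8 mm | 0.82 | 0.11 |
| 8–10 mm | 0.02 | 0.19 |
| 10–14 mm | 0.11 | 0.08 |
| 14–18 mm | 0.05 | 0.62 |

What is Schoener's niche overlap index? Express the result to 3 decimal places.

0.260

Σ|p₁ᵢ − p₂ᵢ| = 0.71 + 0.17 + 0.03 + 0.57 = 1.48
D = 1 − ½ × 1.48 = 1 − 0.740 = 0.26000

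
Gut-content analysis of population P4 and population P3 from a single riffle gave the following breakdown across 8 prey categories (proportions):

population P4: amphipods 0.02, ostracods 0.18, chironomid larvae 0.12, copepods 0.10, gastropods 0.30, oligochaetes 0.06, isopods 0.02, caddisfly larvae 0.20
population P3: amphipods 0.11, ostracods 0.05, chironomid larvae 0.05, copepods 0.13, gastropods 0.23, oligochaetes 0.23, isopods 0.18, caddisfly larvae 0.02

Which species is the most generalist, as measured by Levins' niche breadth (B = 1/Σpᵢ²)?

Σp_P4ᵢ² = 0.02² + 0.18² + 0.12² + 0.10² + 0.30² + 0.06² + 0.02² + 0.20² = 0.0004 + 0.0324 + 0.0144 + 0.0100 + 0.0900 + 0.0036 + 0.0004 + 0.0400 = 0.1912
B_P4 = 1 / 0.1912 = 5.2301
Σp_P3ᵢ² = 0.11² + 0.05² + 0.05² + 0.13² + 0.23² + 0.23² + 0.18² + 0.02² = 0.0121 + 0.0025 + 0.0025 + 0.0169 + 0.0529 + 0.0529 + 0.0324 + 0.0004 = 0.1726
B_P3 = 1 / 0.1726 = 5.7937
Highest B → broadest niche (most generalist): population P3 (B = 5.79).

population P3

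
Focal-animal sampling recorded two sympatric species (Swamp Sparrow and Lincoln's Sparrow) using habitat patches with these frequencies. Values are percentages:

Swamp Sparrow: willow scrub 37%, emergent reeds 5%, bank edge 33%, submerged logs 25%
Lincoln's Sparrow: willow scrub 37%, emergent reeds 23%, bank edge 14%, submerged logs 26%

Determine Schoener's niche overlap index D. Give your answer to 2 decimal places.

Convert percentages to proportions (divide by 100).
Σ|p₁ᵢ − p₂ᵢ| = 0.00 + 0.18 + 0.19 + 0.01 = 0.38
D = 1 − ½ × 0.38 = 1 − 0.190 = 0.8100

0.81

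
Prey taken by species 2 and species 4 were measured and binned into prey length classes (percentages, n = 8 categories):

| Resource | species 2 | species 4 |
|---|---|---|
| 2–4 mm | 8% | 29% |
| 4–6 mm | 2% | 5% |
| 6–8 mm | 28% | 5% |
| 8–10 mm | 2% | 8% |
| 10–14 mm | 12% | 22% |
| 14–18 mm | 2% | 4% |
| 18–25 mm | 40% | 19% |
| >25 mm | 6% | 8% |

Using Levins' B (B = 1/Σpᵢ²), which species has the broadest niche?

Convert percentages to proportions (divide by 100).
Σp_2ᵢ² = 0.08² + 0.02² + 0.28² + 0.02² + 0.12² + 0.02² + 0.40² + 0.06² = 0.0064 + 0.0004 + 0.0784 + 0.0004 + 0.0144 + 0.0004 + 0.1600 + 0.0036 = 0.2640
B_2 = 1 / 0.2640 = 3.7879
Σp_4ᵢ² = 0.29² + 0.05² + 0.05² + 0.08² + 0.22² + 0.04² + 0.19² + 0.08² = 0.0841 + 0.0025 + 0.0025 + 0.0064 + 0.0484 + 0.0016 + 0.0361 + 0.0064 = 0.1880
B_4 = 1 / 0.1880 = 5.3191
Highest B → broadest niche (most generalist): species 4 (B = 5.32).

species 4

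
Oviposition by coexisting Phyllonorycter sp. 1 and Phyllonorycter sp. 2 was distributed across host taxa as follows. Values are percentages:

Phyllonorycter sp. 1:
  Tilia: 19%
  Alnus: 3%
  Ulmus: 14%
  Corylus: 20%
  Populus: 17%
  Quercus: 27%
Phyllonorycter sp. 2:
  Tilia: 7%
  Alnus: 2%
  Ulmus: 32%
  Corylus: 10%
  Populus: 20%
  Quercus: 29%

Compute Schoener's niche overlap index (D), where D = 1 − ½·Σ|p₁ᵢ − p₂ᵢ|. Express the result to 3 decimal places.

0.770

Convert percentages to proportions (divide by 100).
Σ|p₁ᵢ − p₂ᵢ| = 0.12 + 0.01 + 0.18 + 0.10 + 0.03 + 0.02 = 0.46
D = 1 − ½ × 0.46 = 1 − 0.230 = 0.77000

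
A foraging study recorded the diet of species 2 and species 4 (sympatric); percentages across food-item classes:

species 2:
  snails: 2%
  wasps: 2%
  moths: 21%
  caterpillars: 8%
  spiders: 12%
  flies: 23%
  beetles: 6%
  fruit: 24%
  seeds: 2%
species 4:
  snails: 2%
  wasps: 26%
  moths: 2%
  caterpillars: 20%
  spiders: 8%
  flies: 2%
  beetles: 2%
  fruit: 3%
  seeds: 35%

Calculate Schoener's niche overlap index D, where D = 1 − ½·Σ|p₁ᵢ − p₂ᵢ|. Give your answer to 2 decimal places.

0.31

Convert percentages to proportions (divide by 100).
Σ|p₁ᵢ − p₂ᵢ| = 0.00 + 0.24 + 0.19 + 0.12 + 0.04 + 0.21 + 0.04 + 0.21 + 0.33 = 1.38
D = 1 − ½ × 1.38 = 1 − 0.690 = 0.3100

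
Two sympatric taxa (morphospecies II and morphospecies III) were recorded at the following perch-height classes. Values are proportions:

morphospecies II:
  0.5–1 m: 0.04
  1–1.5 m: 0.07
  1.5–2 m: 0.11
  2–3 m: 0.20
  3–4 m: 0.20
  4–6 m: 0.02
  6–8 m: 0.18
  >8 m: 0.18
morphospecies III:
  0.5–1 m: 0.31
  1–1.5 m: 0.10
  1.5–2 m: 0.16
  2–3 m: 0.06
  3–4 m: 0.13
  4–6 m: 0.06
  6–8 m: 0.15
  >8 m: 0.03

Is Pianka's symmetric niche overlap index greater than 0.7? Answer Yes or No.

Σ p₁ᵢp₂ᵢ = 0.0124 + 0.0070 + 0.0176 + 0.0120 + 0.0260 + 0.0012 + 0.0270 + 0.0054 = 0.1086
Σp_1ᵢ² = 0.04² + 0.07² + 0.11² + 0.20² + 0.20² + 0.02² + 0.18² + 0.18² = 0.0016 + 0.0049 + 0.0121 + 0.0400 + 0.0400 + 0.0004 + 0.0324 + 0.0324 = 0.1638
Σp_2ᵢ² = 0.31² + 0.10² + 0.16² + 0.06² + 0.13² + 0.06² + 0.15² + 0.03² = 0.0961 + 0.0100 + 0.0256 + 0.0036 + 0.0169 + 0.0036 + 0.0225 + 0.0009 = 0.1792
O = 0.1086 / √(0.1638 × 0.1792) = 0.1086 / 0.17133 = 0.6339
O = 0.6339 < 0.7 → No.

No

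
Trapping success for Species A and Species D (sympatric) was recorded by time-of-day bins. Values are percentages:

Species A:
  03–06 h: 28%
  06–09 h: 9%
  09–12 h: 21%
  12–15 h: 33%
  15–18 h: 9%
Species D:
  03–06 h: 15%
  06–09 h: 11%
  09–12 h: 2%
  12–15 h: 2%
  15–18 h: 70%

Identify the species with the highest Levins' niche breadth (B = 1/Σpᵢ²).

Convert percentages to proportions (divide by 100).
Σp_Aᵢ² = 0.28² + 0.09² + 0.21² + 0.33² + 0.09² = 0.0784 + 0.0081 + 0.0441 + 0.1089 + 0.0081 = 0.2476
B_A = 1 / 0.2476 = 4.0388
Σp_Dᵢ² = 0.15² + 0.11² + 0.02² + 0.02² + 0.70² = 0.0225 + 0.0121 + 0.0004 + 0.0004 + 0.4900 = 0.5254
B_D = 1 / 0.5254 = 1.9033
Highest B → broadest niche (most generalist): Species A (B = 4.04).

Species A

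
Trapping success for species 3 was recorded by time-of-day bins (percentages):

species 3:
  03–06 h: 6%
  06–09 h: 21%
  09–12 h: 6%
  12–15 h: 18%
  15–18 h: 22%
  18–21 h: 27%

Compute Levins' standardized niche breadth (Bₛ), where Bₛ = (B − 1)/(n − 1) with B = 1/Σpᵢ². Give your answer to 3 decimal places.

0.776

Convert percentages to proportions (divide by 100).
Σpᵢ² = 0.06² + 0.21² + 0.06² + 0.18² + 0.22² + 0.27² = 0.0036 + 0.0441 + 0.0036 + 0.0324 + 0.0484 + 0.0729 = 0.2050
B = 1 / 0.2050 = 4.87805
Bₛ = (B − 1)/(n − 1) = (4.87805 − 1)/(6 − 1) = 3.87805/5 = 0.77561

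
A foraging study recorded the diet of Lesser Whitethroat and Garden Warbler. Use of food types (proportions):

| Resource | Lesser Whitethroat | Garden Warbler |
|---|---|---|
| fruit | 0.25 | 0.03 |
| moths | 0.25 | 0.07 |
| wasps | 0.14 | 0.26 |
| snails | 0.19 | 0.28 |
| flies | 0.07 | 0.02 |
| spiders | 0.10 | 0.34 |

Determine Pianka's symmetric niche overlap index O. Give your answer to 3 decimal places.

0.655

Σ p₁ᵢp₂ᵢ = 0.0075 + 0.0175 + 0.0364 + 0.0532 + 0.0014 + 0.0340 = 0.1500
Σp_1ᵢ² = 0.25² + 0.25² + 0.14² + 0.19² + 0.07² + 0.10² = 0.0625 + 0.0625 + 0.0196 + 0.0361 + 0.0049 + 0.0100 = 0.1956
Σp_2ᵢ² = 0.03² + 0.07² + 0.26² + 0.28² + 0.02² + 0.34² = 0.0009 + 0.0049 + 0.0676 + 0.0784 + 0.0004 + 0.1156 = 0.2678
O = 0.1500 / √(0.1956 × 0.2678) = 0.1500 / 0.228870 = 0.65539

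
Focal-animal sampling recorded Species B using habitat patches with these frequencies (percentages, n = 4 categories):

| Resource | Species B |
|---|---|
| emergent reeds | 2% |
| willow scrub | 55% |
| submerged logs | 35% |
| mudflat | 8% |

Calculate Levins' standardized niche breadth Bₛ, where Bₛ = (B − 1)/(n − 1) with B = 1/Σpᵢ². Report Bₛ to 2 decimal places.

0.44

Convert percentages to proportions (divide by 100).
Σpᵢ² = 0.02² + 0.55² + 0.35² + 0.08² = 0.0004 + 0.3025 + 0.1225 + 0.0064 = 0.4318
B = 1 / 0.4318 = 2.3159
Bₛ = (B − 1)/(n − 1) = (2.3159 − 1)/(4 − 1) = 1.3159/3 = 0.4386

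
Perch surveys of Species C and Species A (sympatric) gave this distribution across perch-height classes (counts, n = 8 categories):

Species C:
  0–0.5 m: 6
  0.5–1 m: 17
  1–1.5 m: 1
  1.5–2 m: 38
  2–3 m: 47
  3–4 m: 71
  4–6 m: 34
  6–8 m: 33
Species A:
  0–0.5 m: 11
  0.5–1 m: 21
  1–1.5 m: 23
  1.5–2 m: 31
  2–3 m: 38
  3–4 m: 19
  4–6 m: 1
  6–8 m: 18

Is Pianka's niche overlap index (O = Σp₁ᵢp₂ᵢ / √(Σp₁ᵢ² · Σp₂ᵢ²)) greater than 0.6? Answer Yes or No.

Yes

Proportions for Species C (n=247): 6/247=0.0243, 17/247=0.0688, 1/247=0.0040, 38/247=0.1538, 47/247=0.1903, 71/247=0.2874, 34/247=0.1377, 33/247=0.1336
Proportions for Species A (n=162): 11/162=0.0679, 21/162=0.1296, 23/162=0.1420, 31/162=0.1914, 38/162=0.2346, 19/162=0.1173, 1/162=0.0062, 18/162=0.1111
Σ p₁ᵢp₂ᵢ = 0.001650 + 0.008916 + 0.000568 + 0.029437 + 0.044644 + 0.033712 + 0.000854 + 0.014843 = 0.134624
Σp_1ᵢ² = 0.0243² + 0.0688² + 0.0040² + 0.1538² + 0.1903² + 0.2874² + 0.1377² + 0.1336² = 0.000590 + 0.004733 + 0.000016 + 0.023654 + 0.036214 + 0.082599 + 0.018961 + 0.017849 = 0.184616
Σp_2ᵢ² = 0.0679² + 0.1296² + 0.1420² + 0.1914² + 0.2346² + 0.1173² + 0.0062² + 0.1111² = 0.004610 + 0.016796 + 0.020164 + 0.036634 + 0.055037 + 0.013759 + 0.000038 + 0.012343 = 0.159381
O = 0.134624 / √(0.184616 × 0.159381) = 0.134624 / 0.1715351 = 0.7848
O = 0.7848 > 0.6 → Yes.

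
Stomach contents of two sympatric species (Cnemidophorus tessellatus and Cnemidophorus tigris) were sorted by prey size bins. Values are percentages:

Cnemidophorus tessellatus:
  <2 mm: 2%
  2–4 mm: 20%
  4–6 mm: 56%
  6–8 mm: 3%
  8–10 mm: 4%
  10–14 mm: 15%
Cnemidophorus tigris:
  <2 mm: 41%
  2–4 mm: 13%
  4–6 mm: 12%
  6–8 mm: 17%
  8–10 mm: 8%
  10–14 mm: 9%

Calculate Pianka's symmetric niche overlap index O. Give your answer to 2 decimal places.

Convert percentages to proportions (divide by 100).
Σ p₁ᵢp₂ᵢ = 0.0082 + 0.0260 + 0.0672 + 0.0051 + 0.0032 + 0.0135 = 0.1232
Σp_1ᵢ² = 0.02² + 0.20² + 0.56² + 0.03² + 0.04² + 0.15² = 0.0004 + 0.0400 + 0.3136 + 0.0009 + 0.0016 + 0.0225 = 0.3790
Σp_2ᵢ² = 0.41² + 0.13² + 0.12² + 0.17² + 0.08² + 0.09² = 0.1681 + 0.0169 + 0.0144 + 0.0289 + 0.0064 + 0.0081 = 0.2428
O = 0.1232 / √(0.3790 × 0.2428) = 0.1232 / 0.30335 = 0.4061

0.41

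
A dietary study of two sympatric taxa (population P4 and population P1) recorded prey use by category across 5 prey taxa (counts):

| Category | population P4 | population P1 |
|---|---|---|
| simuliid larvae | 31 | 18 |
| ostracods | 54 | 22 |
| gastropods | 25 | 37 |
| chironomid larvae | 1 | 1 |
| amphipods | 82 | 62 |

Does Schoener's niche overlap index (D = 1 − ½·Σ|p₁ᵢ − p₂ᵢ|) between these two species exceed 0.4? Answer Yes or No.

Proportions for population P4 (n=193): 31/193=0.1606, 54/193=0.2798, 25/193=0.1295, 1/193=0.0052, 82/193=0.4249
Proportions for population P1 (n=140): 18/140=0.1286, 22/140=0.1571, 37/140=0.2643, 1/140=0.0071, 62/140=0.4429
Σ|p₁ᵢ − p₂ᵢ| = 0.0320 + 0.1227 + 0.1348 + 0.0019 + 0.0180 = 0.3094
D = 1 − ½ × 0.3094 = 1 − 0.15470 = 0.84530
D = 0.84530 > 0.4 → Yes.

Yes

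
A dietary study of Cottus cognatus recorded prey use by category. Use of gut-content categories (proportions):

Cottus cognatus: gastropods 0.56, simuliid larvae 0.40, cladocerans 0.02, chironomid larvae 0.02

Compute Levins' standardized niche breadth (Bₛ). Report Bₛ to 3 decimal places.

Σpᵢ² = 0.56² + 0.40² + 0.02² + 0.02² = 0.3136 + 0.1600 + 0.0004 + 0.0004 = 0.4744
B = 1 / 0.4744 = 2.10793
Bₛ = (B − 1)/(n − 1) = (2.10793 − 1)/(4 − 1) = 1.10793/3 = 0.36931

0.369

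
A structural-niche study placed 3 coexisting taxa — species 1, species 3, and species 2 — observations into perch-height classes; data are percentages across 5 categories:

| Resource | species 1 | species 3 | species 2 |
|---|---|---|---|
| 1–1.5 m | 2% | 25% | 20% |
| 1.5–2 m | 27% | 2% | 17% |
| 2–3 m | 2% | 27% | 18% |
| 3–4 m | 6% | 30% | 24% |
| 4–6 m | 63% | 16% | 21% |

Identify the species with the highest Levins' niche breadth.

Convert percentages to proportions (divide by 100).
Σp_1ᵢ² = 0.02² + 0.27² + 0.02² + 0.06² + 0.63² = 0.0004 + 0.0729 + 0.0004 + 0.0036 + 0.3969 = 0.4742
B_1 = 1 / 0.4742 = 2.1088
Σp_3ᵢ² = 0.25² + 0.02² + 0.27² + 0.30² + 0.16² = 0.0625 + 0.0004 + 0.0729 + 0.0900 + 0.0256 = 0.2514
B_3 = 1 / 0.2514 = 3.9777
Σp_2ᵢ² = 0.20² + 0.17² + 0.18² + 0.24² + 0.21² = 0.0400 + 0.0289 + 0.0324 + 0.0576 + 0.0441 = 0.2030
B_2 = 1 / 0.2030 = 4.9261
Highest B → broadest niche (most generalist): species 2 (B = 4.93).

species 2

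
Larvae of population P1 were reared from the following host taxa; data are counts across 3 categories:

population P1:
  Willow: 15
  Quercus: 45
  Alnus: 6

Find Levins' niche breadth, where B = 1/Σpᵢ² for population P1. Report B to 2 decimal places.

1.91

Proportions for population P1 (n=66): 15/66=0.2273, 45/66=0.6818, 6/66=0.0909
Σpᵢ² = 0.2273² + 0.6818² + 0.0909² = 0.051665 + 0.464851 + 0.008263 = 0.524779
B = 1 / 0.524779 = 1.9056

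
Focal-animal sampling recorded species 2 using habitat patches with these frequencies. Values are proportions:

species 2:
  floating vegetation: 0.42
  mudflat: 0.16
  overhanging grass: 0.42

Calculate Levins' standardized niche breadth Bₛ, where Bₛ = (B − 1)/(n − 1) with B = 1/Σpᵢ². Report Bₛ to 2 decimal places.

0.82

Σpᵢ² = 0.42² + 0.16² + 0.42² = 0.1764 + 0.0256 + 0.1764 = 0.3784
B = 1 / 0.3784 = 2.6427
Bₛ = (B − 1)/(n − 1) = (2.6427 − 1)/(3 − 1) = 1.6427/2 = 0.8214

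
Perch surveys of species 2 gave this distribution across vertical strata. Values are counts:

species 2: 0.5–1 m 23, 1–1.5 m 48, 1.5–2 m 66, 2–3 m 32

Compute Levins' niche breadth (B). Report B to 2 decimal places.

3.48

Proportions for species 2 (n=169): 23/169=0.1361, 48/169=0.2840, 66/169=0.3905, 32/169=0.1893
Σpᵢ² = 0.1361² + 0.2840² + 0.3905² + 0.1893² = 0.018523 + 0.080656 + 0.152490 + 0.035834 = 0.287503
B = 1 / 0.287503 = 3.4782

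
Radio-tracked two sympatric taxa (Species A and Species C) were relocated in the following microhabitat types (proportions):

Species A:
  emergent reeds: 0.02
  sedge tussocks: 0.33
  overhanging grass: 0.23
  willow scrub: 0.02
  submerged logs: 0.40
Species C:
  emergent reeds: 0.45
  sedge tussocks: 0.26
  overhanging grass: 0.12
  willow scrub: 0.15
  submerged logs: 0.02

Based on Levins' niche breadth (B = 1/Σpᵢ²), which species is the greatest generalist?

Species C

Σp_Aᵢ² = 0.02² + 0.33² + 0.23² + 0.02² + 0.40² = 0.0004 + 0.1089 + 0.0529 + 0.0004 + 0.1600 = 0.3226
B_A = 1 / 0.3226 = 3.0998
Σp_Cᵢ² = 0.45² + 0.26² + 0.12² + 0.15² + 0.02² = 0.2025 + 0.0676 + 0.0144 + 0.0225 + 0.0004 = 0.3074
B_C = 1 / 0.3074 = 3.2531
Highest B → broadest niche (most generalist): Species C (B = 3.25).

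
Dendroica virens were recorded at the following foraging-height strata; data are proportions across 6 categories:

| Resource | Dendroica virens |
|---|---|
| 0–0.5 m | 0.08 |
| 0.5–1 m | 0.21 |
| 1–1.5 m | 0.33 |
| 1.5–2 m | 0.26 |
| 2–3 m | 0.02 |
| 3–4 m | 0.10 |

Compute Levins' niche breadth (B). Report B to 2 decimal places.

4.21

Σpᵢ² = 0.08² + 0.21² + 0.33² + 0.26² + 0.02² + 0.10² = 0.0064 + 0.0441 + 0.1089 + 0.0676 + 0.0004 + 0.0100 = 0.2374
B = 1 / 0.2374 = 4.2123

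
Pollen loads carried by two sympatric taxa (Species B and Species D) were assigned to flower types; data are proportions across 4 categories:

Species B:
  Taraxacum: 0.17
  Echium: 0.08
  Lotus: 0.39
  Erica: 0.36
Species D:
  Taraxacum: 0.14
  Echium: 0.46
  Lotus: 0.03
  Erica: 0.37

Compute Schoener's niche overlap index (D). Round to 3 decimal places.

Σ|p₁ᵢ − p₂ᵢ| = 0.03 + 0.38 + 0.36 + 0.01 = 0.78
D = 1 − ½ × 0.78 = 1 − 0.390 = 0.61000

0.610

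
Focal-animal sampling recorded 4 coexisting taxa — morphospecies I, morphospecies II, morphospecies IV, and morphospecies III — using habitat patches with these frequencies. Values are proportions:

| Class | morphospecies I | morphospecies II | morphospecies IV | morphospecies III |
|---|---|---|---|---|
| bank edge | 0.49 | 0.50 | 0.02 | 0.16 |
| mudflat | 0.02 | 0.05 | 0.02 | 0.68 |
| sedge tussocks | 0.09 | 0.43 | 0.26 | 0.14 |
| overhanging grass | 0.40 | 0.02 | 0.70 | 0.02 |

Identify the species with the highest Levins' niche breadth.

morphospecies I

Σp_Iᵢ² = 0.49² + 0.02² + 0.09² + 0.40² = 0.2401 + 0.0004 + 0.0081 + 0.1600 = 0.4086
B_I = 1 / 0.4086 = 2.4474
Σp_IIᵢ² = 0.50² + 0.05² + 0.43² + 0.02² = 0.2500 + 0.0025 + 0.1849 + 0.0004 = 0.4378
B_II = 1 / 0.4378 = 2.2841
Σp_IVᵢ² = 0.02² + 0.02² + 0.26² + 0.70² = 0.0004 + 0.0004 + 0.0676 + 0.4900 = 0.5584
B_IV = 1 / 0.5584 = 1.7908
Σp_IIIᵢ² = 0.16² + 0.68² + 0.14² + 0.02² = 0.0256 + 0.4624 + 0.0196 + 0.0004 = 0.5080
B_III = 1 / 0.5080 = 1.9685
Highest B → broadest niche (most generalist): morphospecies I (B = 2.45).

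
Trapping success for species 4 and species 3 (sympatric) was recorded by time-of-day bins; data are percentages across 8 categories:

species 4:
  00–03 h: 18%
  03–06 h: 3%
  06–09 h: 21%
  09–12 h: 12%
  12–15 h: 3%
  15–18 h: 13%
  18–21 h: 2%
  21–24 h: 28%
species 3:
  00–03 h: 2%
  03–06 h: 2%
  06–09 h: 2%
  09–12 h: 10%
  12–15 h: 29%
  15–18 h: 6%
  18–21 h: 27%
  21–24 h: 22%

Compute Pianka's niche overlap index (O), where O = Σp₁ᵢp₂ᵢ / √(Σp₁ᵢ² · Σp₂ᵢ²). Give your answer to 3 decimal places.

0.510

Convert percentages to proportions (divide by 100).
Σ p₁ᵢp₂ᵢ = 0.0036 + 0.0006 + 0.0042 + 0.0120 + 0.0087 + 0.0078 + 0.0054 + 0.0616 = 0.1039
Σp_1ᵢ² = 0.18² + 0.03² + 0.21² + 0.12² + 0.03² + 0.13² + 0.02² + 0.28² = 0.0324 + 0.0009 + 0.0441 + 0.0144 + 0.0009 + 0.0169 + 0.0004 + 0.0784 = 0.1884
Σp_2ᵢ² = 0.02² + 0.02² + 0.02² + 0.10² + 0.29² + 0.06² + 0.27² + 0.22² = 0.0004 + 0.0004 + 0.0004 + 0.0100 + 0.0841 + 0.0036 + 0.0729 + 0.0484 = 0.2202
O = 0.1039 / √(0.1884 × 0.2202) = 0.1039 / 0.203680 = 0.51011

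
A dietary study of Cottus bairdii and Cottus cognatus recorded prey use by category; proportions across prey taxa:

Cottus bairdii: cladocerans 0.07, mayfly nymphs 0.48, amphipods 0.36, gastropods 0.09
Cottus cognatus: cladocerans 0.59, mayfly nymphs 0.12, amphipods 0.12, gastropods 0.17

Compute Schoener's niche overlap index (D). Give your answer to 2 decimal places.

0.40

Σ|p₁ᵢ − p₂ᵢ| = 0.52 + 0.36 + 0.24 + 0.08 = 1.20
D = 1 − ½ × 1.20 = 1 − 0.600 = 0.4000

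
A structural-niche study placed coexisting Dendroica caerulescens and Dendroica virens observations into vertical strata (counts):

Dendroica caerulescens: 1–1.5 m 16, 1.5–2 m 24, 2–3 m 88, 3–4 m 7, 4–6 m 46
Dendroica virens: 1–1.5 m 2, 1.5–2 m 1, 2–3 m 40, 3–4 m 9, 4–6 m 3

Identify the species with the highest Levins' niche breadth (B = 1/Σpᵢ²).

Dendroica caerulescens

Proportions for Dendroica caerulescens (n=181): 16/181=0.0884, 24/181=0.1326, 88/181=0.4862, 7/181=0.0387, 46/181=0.2541
Proportions for Dendroica virens (n=55): 2/55=0.0364, 1/55=0.0182, 40/55=0.7273, 9/55=0.1636, 3/55=0.0545
Σp_caerᵢ² = 0.0884² + 0.1326² + 0.4862² + 0.0387² + 0.2541² = 0.007815 + 0.017583 + 0.236390 + 0.001498 + 0.064567 = 0.327853
B_caer = 1 / 0.327853 = 3.0501
Σp_vireᵢ² = 0.0364² + 0.0182² + 0.7273² + 0.1636² + 0.0545² = 0.001325 + 0.000331 + 0.528965 + 0.026765 + 0.002970 = 0.560356
B_vire = 1 / 0.560356 = 1.7846
Highest B → broadest niche (most generalist): Dendroica caerulescens (B = 3.05).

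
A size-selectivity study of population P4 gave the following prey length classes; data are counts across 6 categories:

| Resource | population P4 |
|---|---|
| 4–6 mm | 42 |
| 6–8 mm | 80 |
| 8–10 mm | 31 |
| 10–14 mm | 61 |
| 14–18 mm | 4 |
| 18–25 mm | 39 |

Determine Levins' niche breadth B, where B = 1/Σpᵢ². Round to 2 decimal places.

4.59

Proportions for population P4 (n=257): 42/257=0.1634, 80/257=0.3113, 31/257=0.1206, 61/257=0.2374, 4/257=0.0156, 39/257=0.1518
Σpᵢ² = 0.1634² + 0.3113² + 0.1206² + 0.2374² + 0.0156² + 0.1518² = 0.026700 + 0.096908 + 0.014544 + 0.056359 + 0.000243 + 0.023043 = 0.217797
B = 1 / 0.217797 = 4.5914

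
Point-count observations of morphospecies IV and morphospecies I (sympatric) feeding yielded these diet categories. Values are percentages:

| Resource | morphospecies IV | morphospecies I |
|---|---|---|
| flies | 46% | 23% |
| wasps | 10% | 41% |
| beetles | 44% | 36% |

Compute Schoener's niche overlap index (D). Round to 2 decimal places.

Convert percentages to proportions (divide by 100).
Σ|p₁ᵢ − p₂ᵢ| = 0.23 + 0.31 + 0.08 = 0.62
D = 1 − ½ × 0.62 = 1 − 0.310 = 0.6900

0.69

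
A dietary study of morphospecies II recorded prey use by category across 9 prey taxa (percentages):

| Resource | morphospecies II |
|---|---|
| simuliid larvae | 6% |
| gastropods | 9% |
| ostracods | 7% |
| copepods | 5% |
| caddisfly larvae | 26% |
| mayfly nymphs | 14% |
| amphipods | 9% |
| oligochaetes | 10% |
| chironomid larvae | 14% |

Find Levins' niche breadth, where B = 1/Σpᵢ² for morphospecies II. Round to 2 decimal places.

6.94

Convert percentages to proportions (divide by 100).
Σpᵢ² = 0.06² + 0.09² + 0.07² + 0.05² + 0.26² + 0.14² + 0.09² + 0.10² + 0.14² = 0.0036 + 0.0081 + 0.0049 + 0.0025 + 0.0676 + 0.0196 + 0.0081 + 0.0100 + 0.0196 = 0.1440
B = 1 / 0.1440 = 6.9444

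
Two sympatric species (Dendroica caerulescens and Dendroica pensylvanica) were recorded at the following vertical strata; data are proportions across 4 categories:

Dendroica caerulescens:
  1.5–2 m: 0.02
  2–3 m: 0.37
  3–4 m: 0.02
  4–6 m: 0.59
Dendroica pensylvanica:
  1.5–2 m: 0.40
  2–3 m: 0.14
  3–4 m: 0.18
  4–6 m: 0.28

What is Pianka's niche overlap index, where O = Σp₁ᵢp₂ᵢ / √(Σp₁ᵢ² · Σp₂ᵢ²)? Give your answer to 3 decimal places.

Σ p₁ᵢp₂ᵢ = 0.0080 + 0.0518 + 0.0036 + 0.1652 = 0.2286
Σp_1ᵢ² = 0.02² + 0.37² + 0.02² + 0.59² = 0.0004 + 0.1369 + 0.0004 + 0.3481 = 0.4858
Σp_2ᵢ² = 0.40² + 0.14² + 0.18² + 0.28² = 0.1600 + 0.0196 + 0.0324 + 0.0784 = 0.2904
O = 0.2286 / √(0.4858 × 0.2904) = 0.2286 / 0.375601 = 0.60862

0.609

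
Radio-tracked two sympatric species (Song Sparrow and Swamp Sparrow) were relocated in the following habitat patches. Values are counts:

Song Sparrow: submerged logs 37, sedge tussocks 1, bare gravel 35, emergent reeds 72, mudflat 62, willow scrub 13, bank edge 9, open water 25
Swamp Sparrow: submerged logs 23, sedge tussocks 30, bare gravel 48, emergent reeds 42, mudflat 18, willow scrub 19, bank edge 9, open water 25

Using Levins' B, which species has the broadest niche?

Proportions for Song Sparrow (n=254): 37/254=0.1457, 1/254=0.0039, 35/254=0.1378, 72/254=0.2835, 62/254=0.2441, 13/254=0.0512, 9/254=0.0354, 25/254=0.0984
Proportions for Swamp Sparrow (n=214): 23/214=0.1075, 30/214=0.1402, 48/214=0.2243, 42/214=0.1963, 18/214=0.0841, 19/214=0.0888, 9/214=0.0421, 25/214=0.1168
Σp_Songᵢ² = 0.1457² + 0.0039² + 0.1378² + 0.2835² + 0.2441² + 0.0512² + 0.0354² + 0.0984² = 0.021228 + 0.000015 + 0.018989 + 0.080372 + 0.059585 + 0.002621 + 0.001253 + 0.009683 = 0.193746
B_Song = 1 / 0.193746 = 5.1614
Σp_Swamᵢ² = 0.1075² + 0.1402² + 0.2243² + 0.1963² + 0.0841² + 0.0888² + 0.0421² + 0.1168² = 0.011556 + 0.019656 + 0.050310 + 0.038534 + 0.007073 + 0.007885 + 0.001772 + 0.013642 = 0.150428
B_Swam = 1 / 0.150428 = 6.6477
Highest B → broadest niche (most generalist): Swamp Sparrow (B = 6.65).

Swamp Sparrow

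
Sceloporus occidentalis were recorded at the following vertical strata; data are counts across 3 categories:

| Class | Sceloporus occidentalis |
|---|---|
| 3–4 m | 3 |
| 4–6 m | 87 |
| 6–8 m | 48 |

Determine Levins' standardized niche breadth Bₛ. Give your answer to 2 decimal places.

0.46

Proportions for Sceloporus occidentalis (n=138): 3/138=0.0217, 87/138=0.6304, 48/138=0.3478
Σpᵢ² = 0.0217² + 0.6304² + 0.3478² = 0.000471 + 0.397404 + 0.120965 = 0.518840
B = 1 / 0.518840 = 1.9274
Bₛ = (B − 1)/(n − 1) = (1.9274 − 1)/(3 − 1) = 0.9274/2 = 0.4637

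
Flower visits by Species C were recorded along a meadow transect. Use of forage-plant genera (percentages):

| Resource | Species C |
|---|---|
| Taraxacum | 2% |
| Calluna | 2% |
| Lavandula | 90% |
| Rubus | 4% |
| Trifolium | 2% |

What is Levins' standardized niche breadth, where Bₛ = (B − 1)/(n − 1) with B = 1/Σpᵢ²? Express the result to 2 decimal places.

0.06

Convert percentages to proportions (divide by 100).
Σpᵢ² = 0.02² + 0.02² + 0.90² + 0.04² + 0.02² = 0.0004 + 0.0004 + 0.8100 + 0.0016 + 0.0004 = 0.8128
B = 1 / 0.8128 = 1.2303
Bₛ = (B − 1)/(n − 1) = (1.2303 − 1)/(5 − 1) = 0.2303/4 = 0.0576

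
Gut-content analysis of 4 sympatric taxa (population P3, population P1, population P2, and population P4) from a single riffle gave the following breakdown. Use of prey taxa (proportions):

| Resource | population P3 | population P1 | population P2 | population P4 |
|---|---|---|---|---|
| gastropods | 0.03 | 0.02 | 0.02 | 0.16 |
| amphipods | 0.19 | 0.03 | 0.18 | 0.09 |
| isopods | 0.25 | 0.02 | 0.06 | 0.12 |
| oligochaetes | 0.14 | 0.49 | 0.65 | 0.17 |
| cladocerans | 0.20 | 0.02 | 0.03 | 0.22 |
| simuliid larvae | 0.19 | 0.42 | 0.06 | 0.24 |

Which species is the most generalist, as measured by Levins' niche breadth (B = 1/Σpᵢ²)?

Σp_P3ᵢ² = 0.03² + 0.19² + 0.25² + 0.14² + 0.20² + 0.19² = 0.0009 + 0.0361 + 0.0625 + 0.0196 + 0.0400 + 0.0361 = 0.1952
B_P3 = 1 / 0.1952 = 5.1230
Σp_P1ᵢ² = 0.02² + 0.03² + 0.02² + 0.49² + 0.02² + 0.42² = 0.0004 + 0.0009 + 0.0004 + 0.2401 + 0.0004 + 0.1764 = 0.4186
B_P1 = 1 / 0.4186 = 2.3889
Σp_P2ᵢ² = 0.02² + 0.18² + 0.06² + 0.65² + 0.03² + 0.06² = 0.0004 + 0.0324 + 0.0036 + 0.4225 + 0.0009 + 0.0036 = 0.4634
B_P2 = 1 / 0.4634 = 2.1580
Σp_P4ᵢ² = 0.16² + 0.09² + 0.12² + 0.17² + 0.22² + 0.24² = 0.0256 + 0.0081 + 0.0144 + 0.0289 + 0.0484 + 0.0576 = 0.1830
B_P4 = 1 / 0.1830 = 5.4645
Highest B → broadest niche (most generalist): population P4 (B = 5.46).

population P4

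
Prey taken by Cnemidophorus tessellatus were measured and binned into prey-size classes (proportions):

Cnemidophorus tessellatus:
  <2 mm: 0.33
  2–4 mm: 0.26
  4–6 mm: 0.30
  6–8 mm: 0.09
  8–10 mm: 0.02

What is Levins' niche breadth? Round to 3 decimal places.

Σpᵢ² = 0.33² + 0.26² + 0.30² + 0.09² + 0.02² = 0.1089 + 0.0676 + 0.0900 + 0.0081 + 0.0004 = 0.2750
B = 1 / 0.2750 = 3.63636

3.636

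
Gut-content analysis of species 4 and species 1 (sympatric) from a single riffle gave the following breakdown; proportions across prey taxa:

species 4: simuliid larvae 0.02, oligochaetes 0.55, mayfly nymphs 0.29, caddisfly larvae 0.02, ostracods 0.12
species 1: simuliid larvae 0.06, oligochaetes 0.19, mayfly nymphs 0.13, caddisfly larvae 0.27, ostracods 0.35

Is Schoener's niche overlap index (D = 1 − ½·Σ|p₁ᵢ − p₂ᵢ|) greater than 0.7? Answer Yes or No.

Σ|p₁ᵢ − p₂ᵢ| = 0.04 + 0.36 + 0.16 + 0.25 + 0.23 = 1.04
D = 1 − ½ × 1.04 = 1 − 0.520 = 0.4800
D = 0.4800 < 0.7 → No.

No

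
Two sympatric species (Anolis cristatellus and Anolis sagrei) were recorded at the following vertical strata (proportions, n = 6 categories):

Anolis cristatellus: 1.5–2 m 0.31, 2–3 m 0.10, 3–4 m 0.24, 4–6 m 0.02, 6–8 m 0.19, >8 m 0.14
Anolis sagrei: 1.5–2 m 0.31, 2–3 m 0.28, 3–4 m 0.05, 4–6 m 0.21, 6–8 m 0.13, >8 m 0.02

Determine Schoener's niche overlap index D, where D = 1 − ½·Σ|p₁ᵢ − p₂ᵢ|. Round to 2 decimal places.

0.63

Σ|p₁ᵢ − p₂ᵢ| = 0.00 + 0.18 + 0.19 + 0.19 + 0.06 + 0.12 = 0.74
D = 1 − ½ × 0.74 = 1 − 0.370 = 0.6300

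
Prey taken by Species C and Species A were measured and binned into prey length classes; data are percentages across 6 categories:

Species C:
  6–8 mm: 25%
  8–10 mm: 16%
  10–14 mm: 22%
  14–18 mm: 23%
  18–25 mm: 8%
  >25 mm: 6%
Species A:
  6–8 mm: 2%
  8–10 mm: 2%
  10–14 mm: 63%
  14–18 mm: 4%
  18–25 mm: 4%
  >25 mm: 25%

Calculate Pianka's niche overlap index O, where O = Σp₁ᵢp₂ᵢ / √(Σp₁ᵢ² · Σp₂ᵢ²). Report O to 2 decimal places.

Convert percentages to proportions (divide by 100).
Σ p₁ᵢp₂ᵢ = 0.0050 + 0.0032 + 0.1386 + 0.0092 + 0.0032 + 0.0150 = 0.1742
Σp_1ᵢ² = 0.25² + 0.16² + 0.22² + 0.23² + 0.08² + 0.06² = 0.0625 + 0.0256 + 0.0484 + 0.0529 + 0.0064 + 0.0036 = 0.1994
Σp_2ᵢ² = 0.02² + 0.02² + 0.63² + 0.04² + 0.04² + 0.25² = 0.0004 + 0.0004 + 0.3969 + 0.0016 + 0.0016 + 0.0625 = 0.4634
O = 0.1742 / √(0.1994 × 0.4634) = 0.1742 / 0.30398 = 0.5731

0.57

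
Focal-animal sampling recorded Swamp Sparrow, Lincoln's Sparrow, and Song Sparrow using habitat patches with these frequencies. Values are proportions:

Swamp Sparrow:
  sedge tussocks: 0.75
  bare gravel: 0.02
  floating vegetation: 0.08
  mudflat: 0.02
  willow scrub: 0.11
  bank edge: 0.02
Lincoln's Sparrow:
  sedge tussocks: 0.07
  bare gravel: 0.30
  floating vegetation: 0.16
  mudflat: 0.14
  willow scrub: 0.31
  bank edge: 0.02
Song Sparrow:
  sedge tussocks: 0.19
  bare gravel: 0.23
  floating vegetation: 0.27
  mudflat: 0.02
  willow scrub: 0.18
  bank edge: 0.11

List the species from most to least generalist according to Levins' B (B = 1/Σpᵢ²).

Σp_Swamᵢ² = 0.75² + 0.02² + 0.08² + 0.02² + 0.11² + 0.02² = 0.5625 + 0.0004 + 0.0064 + 0.0004 + 0.0121 + 0.0004 = 0.5822
B_Swam = 1 / 0.5822 = 1.7176
Σp_Lincᵢ² = 0.07² + 0.30² + 0.16² + 0.14² + 0.31² + 0.02² = 0.0049 + 0.0900 + 0.0256 + 0.0196 + 0.0961 + 0.0004 = 0.2366
B_Linc = 1 / 0.2366 = 4.2265
Σp_Songᵢ² = 0.19² + 0.23² + 0.27² + 0.02² + 0.18² + 0.11² = 0.0361 + 0.0529 + 0.0729 + 0.0004 + 0.0324 + 0.0121 = 0.2068
B_Song = 1 / 0.2068 = 4.8356
Ranking by B (broadest → narrowest): Song Sparrow (4.84) > Lincoln's Sparrow (4.23) > Swamp Sparrow (1.72)

Song Sparrow > Lincoln's Sparrow > Swamp Sparrow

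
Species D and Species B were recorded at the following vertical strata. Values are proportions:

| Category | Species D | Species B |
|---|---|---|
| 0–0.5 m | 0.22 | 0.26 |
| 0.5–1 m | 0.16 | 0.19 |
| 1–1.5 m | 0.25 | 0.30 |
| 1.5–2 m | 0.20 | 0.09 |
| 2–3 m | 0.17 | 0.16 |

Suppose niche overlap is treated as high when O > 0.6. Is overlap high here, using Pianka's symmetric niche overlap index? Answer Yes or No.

Σ p₁ᵢp₂ᵢ = 0.0572 + 0.0304 + 0.0750 + 0.0180 + 0.0272 = 0.2078
Σp_1ᵢ² = 0.22² + 0.16² + 0.25² + 0.20² + 0.17² = 0.0484 + 0.0256 + 0.0625 + 0.0400 + 0.0289 = 0.2054
Σp_2ᵢ² = 0.26² + 0.19² + 0.30² + 0.09² + 0.16² = 0.0676 + 0.0361 + 0.0900 + 0.0081 + 0.0256 = 0.2274
O = 0.2078 / √(0.2054 × 0.2274) = 0.2078 / 0.21612 = 0.9615
O = 0.9615 > 0.6 → Yes.

Yes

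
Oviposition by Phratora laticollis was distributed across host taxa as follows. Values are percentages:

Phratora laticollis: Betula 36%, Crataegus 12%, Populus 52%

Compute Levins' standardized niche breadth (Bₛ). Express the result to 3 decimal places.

0.707

Convert percentages to proportions (divide by 100).
Σpᵢ² = 0.36² + 0.12² + 0.52² = 0.1296 + 0.0144 + 0.2704 = 0.4144
B = 1 / 0.4144 = 2.41313
Bₛ = (B − 1)/(n − 1) = (2.41313 − 1)/(3 − 1) = 1.41313/2 = 0.70657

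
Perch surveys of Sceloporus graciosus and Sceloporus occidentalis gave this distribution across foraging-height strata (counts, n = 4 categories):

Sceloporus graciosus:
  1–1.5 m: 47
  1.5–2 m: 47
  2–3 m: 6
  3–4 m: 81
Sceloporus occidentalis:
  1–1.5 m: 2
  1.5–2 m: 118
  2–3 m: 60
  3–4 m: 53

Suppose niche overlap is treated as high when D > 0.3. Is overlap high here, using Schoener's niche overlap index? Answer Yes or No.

Proportions for Sceloporus graciosus (n=181): 47/181=0.2597, 47/181=0.2597, 6/181=0.0331, 81/181=0.4475
Proportions for Sceloporus occidentalis (n=233): 2/233=0.0086, 118/233=0.5064, 60/233=0.2575, 53/233=0.2275
Σ|p₁ᵢ − p₂ᵢ| = 0.2511 + 0.2467 + 0.2244 + 0.2200 = 0.9422
D = 1 − ½ × 0.9422 = 1 − 0.47110 = 0.52890
D = 0.52890 > 0.3 → Yes.

Yes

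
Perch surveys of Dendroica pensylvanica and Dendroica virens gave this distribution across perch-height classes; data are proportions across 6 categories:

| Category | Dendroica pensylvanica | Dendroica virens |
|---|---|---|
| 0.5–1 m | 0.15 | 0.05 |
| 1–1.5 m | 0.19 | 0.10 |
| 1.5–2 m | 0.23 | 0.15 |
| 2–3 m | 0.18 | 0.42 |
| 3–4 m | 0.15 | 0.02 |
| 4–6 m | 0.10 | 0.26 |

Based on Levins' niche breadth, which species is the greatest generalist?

Dendroica pensylvanica

Σp_pensᵢ² = 0.15² + 0.19² + 0.23² + 0.18² + 0.15² + 0.10² = 0.0225 + 0.0361 + 0.0529 + 0.0324 + 0.0225 + 0.0100 = 0.1764
B_pens = 1 / 0.1764 = 5.6689
Σp_vireᵢ² = 0.05² + 0.10² + 0.15² + 0.42² + 0.02² + 0.26² = 0.0025 + 0.0100 + 0.0225 + 0.1764 + 0.0004 + 0.0676 = 0.2794
B_vire = 1 / 0.2794 = 3.5791
Highest B → broadest niche (most generalist): Dendroica pensylvanica (B = 5.67).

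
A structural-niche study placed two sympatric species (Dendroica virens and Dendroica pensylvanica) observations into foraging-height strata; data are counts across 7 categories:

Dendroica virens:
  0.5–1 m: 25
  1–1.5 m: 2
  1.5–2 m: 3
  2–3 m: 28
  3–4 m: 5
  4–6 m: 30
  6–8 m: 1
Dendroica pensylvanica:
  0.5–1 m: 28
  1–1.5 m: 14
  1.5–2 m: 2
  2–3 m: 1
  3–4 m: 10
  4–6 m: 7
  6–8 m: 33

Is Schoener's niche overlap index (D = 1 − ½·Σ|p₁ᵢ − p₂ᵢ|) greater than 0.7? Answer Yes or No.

Proportions for Dendroica virens (n=94): 25/94=0.2660, 2/94=0.0213, 3/94=0.0319, 28/94=0.2979, 5/94=0.0532, 30/94=0.3191, 1/94=0.0106
Proportions for Dendroica pensylvanica (n=95): 28/95=0.2947, 14/95=0.1474, 2/95=0.0211, 1/95=0.0105, 10/95=0.1053, 7/95=0.0737, 33/95=0.3474
Σ|p₁ᵢ − p₂ᵢ| = 0.0287 + 0.1261 + 0.0108 + 0.2874 + 0.0521 + 0.2454 + 0.3368 = 1.0873
D = 1 − ½ × 1.0873 = 1 − 0.54365 = 0.45635
D = 0.45635 < 0.7 → No.

No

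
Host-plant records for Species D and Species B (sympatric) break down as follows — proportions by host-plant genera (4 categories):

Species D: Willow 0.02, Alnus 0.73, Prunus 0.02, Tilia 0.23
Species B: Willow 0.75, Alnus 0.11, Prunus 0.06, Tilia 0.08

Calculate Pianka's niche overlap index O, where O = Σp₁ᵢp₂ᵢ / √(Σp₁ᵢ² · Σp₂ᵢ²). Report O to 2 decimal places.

0.20

Σ p₁ᵢp₂ᵢ = 0.0150 + 0.0803 + 0.0012 + 0.0184 = 0.1149
Σp_1ᵢ² = 0.02² + 0.73² + 0.02² + 0.23² = 0.0004 + 0.5329 + 0.0004 + 0.0529 = 0.5866
Σp_2ᵢ² = 0.75² + 0.11² + 0.06² + 0.08² = 0.5625 + 0.0121 + 0.0036 + 0.0064 = 0.5846
O = 0.1149 / √(0.5866 × 0.5846) = 0.1149 / 0.58560 = 0.1962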